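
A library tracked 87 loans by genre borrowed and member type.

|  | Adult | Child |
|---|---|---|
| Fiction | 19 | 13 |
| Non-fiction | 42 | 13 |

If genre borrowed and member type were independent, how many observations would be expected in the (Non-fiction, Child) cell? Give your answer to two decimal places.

16.44

Row total (Non-fiction) = 55; column total (Child) = 26; grand total N = 87.
Expected count = (row total × column total) / N = 55 × 26 / 87 = 16.44.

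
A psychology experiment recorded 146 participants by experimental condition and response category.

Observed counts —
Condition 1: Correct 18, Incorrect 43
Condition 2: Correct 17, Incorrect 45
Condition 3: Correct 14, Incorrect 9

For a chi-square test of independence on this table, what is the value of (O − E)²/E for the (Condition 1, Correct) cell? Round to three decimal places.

Row total (Condition 1) = 61; column total (Correct) = 49; N = 146.
Expected count E = 61 × 49 / 146 = 20.4726.
Contribution = (O − E)²/E = (18 − 20.4726)² / 20.4726 = 0.299.

0.299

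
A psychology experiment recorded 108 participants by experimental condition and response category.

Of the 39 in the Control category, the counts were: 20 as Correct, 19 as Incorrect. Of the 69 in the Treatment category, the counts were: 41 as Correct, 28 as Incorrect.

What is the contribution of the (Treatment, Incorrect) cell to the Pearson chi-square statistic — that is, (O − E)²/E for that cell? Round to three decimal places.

Row total (Treatment) = 69; column total (Incorrect) = 47; N = 108.
Expected count E = 69 × 47 / 108 = 30.0278.
Contribution = (O − E)²/E = (28 − 30.0278)² / 30.0278 = 0.137.

0.137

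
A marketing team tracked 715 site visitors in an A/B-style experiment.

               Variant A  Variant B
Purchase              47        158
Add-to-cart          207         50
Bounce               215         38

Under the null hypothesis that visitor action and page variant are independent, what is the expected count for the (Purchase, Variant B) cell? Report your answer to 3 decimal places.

70.531

Row total (Purchase) = 205; column total (Variant B) = 246; grand total N = 715.
Expected count = (row total × column total) / N = 205 × 246 / 715 = 70.531.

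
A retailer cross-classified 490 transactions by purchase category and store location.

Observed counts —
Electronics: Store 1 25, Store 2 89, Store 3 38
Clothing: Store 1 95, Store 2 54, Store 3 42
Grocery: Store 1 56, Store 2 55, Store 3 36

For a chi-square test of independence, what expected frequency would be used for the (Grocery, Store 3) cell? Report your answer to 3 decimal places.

Row total (Grocery) = 147; column total (Store 3) = 116; grand total N = 490.
Expected count = (row total × column total) / N = 147 × 116 / 490 = 34.800.

34.800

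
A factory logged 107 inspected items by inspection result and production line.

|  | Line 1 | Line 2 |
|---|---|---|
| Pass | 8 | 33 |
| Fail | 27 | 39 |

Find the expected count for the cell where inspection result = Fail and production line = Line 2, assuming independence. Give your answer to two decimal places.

Row total (Fail) = 66; column total (Line 2) = 72; grand total N = 107.
Expected count = (row total × column total) / N = 66 × 72 / 107 = 44.41.

44.41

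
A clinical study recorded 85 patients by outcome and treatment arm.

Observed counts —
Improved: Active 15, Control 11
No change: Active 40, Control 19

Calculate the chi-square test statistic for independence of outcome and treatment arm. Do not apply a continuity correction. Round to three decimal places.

0.807

Row totals: 26, 59. Column totals: 55, 30. Grand total N = 85.
Expected counts (row total × column total / N):
  Improved, Active: 26×55/85 = 16.8235
  Improved, Control: 26×30/85 = 9.1765
  No change, Active: 59×55/85 = 38.1765
  No change, Control: 59×30/85 = 20.8235
Contributions (O − E)²/E:
  (15 − 16.8235)²/16.8235 = 0.1976
  (11 − 9.1765)²/9.1765 = 0.3624
  (40 − 38.1765)²/38.1765 = 0.0871
  (19 − 20.8235)²/20.8235 = 0.1597
χ² = 0.1976 + 0.3624 + 0.0871 + 0.1597 = 0.807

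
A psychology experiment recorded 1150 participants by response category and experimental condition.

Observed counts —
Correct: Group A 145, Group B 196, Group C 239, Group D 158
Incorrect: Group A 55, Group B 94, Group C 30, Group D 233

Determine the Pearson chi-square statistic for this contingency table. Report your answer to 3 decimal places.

Row totals: 738, 412. Column totals: 200, 290, 269, 391. Grand total N = 1150.
Expected counts (row total × column total / N):
  Correct, Group A: 738×200/1150 = 128.34783
  Correct, Group B: 738×290/1150 = 186.10435
  Correct, Group C: 738×269/1150 = 172.62783
  Correct, Group D: 738×391/1150 = 250.92000
  Incorrect, Group A: 412×200/1150 = 71.65217
  Incorrect, Group B: 412×290/1150 = 103.89565
  Incorrect, Group C: 412×269/1150 = 96.37217
  Incorrect, Group D: 412×391/1150 = 140.08000
Contributions (O − E)²/E:
  (145 − 128.34783)²/128.34783 = 2.1605
  (196 − 186.10435)²/186.10435 = 0.5262
  (239 − 172.62783)²/172.62783 = 25.5189
  (158 − 250.92000)²/250.92000 = 34.4099
  (55 − 71.65217)²/71.65217 = 3.8700
  (94 − 103.89565)²/103.89565 = 0.9425
  (30 − 96.37217)²/96.37217 = 45.7110
  (233 − 140.08000)²/140.08000 = 61.6371
χ² = 2.1605 + 0.5262 + 25.5189 + 34.4099 + 3.8700 + 0.9425 + 45.7110 + 61.6371 = 174.776

174.776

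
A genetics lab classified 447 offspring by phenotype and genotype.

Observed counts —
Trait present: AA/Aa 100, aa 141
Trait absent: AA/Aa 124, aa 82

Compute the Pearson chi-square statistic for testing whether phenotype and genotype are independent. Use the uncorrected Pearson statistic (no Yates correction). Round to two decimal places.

Row totals: 241, 206. Column totals: 224, 223. Grand total N = 447.
Expected counts (row total × column total / N):
  Trait present, AA/Aa: 241×224/447 = 120.770
  Trait present, aa: 241×223/447 = 120.230
  Trait absent, AA/Aa: 206×224/447 = 103.230
  Trait absent, aa: 206×223/447 = 102.770
Contributions (O − E)²/E:
  (100 − 120.770)²/120.770 = 3.5720
  (141 − 120.230)²/120.230 = 3.5881
  (124 − 103.230)²/103.230 = 4.1789
  (82 − 102.770)²/102.770 = 4.1977
χ² = 3.5720 + 3.5881 + 4.1789 + 4.1977 = 15.54

15.54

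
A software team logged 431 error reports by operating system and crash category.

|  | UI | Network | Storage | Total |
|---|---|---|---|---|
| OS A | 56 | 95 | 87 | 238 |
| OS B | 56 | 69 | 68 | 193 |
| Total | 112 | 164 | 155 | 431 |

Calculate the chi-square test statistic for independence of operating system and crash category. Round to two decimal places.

1.77

Grand total N = 431.
Expected counts (row total × column total / N):
  OS A, UI: 238×112/431 = 61.847
  OS A, Network: 238×164/431 = 90.561
  OS A, Storage: 238×155/431 = 85.592
  OS B, UI: 193×112/431 = 50.153
  OS B, Network: 193×164/431 = 73.439
  OS B, Storage: 193×155/431 = 69.408
Contributions (O − E)²/E:
  (56 − 61.847)²/61.847 = 0.5528
  (95 − 90.561)²/90.561 = 0.2176
  (87 − 85.592)²/85.592 = 0.0232
  (56 − 50.153)²/50.153 = 0.6817
  (69 − 73.439)²/73.439 = 0.2683
  (68 − 69.408)²/69.408 = 0.0286
χ² = 0.5528 + 0.2176 + 0.0232 + 0.6817 + 0.2683 + 0.0286 = 1.77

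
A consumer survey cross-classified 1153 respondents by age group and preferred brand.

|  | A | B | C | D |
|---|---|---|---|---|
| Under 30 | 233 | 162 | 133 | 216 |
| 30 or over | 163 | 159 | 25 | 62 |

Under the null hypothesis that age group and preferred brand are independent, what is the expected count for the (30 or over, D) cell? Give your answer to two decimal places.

98.61

Row total (30 or over) = 409; column total (D) = 278; grand total N = 1153.
Expected count = (row total × column total) / N = 409 × 278 / 1153 = 98.61.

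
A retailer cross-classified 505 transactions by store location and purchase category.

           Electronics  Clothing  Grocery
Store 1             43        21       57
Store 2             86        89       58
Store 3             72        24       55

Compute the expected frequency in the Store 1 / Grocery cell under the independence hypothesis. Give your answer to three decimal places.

40.733

Row total (Store 1) = 121; column total (Grocery) = 170; grand total N = 505.
Expected count = (row total × column total) / N = 121 × 170 / 505 = 40.733.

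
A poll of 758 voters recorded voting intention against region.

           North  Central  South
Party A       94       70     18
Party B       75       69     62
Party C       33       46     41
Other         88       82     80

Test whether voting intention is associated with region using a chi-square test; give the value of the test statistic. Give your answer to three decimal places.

Row totals: 182, 206, 120, 250. Column totals: 290, 267, 201. Grand total N = 758.
Expected counts (row total × column total / N):
  Party A, North: 182×290/758 = 69.6306
  Party A, Central: 182×267/758 = 64.1082
  Party A, South: 182×201/758 = 48.2612
  Party B, North: 206×290/758 = 78.8127
  Party B, Central: 206×267/758 = 72.5620
  Party B, South: 206×201/758 = 54.6253
  Party C, North: 120×290/758 = 45.9103
  Party C, Central: 120×267/758 = 42.2691
  Party C, South: 120×201/758 = 31.8206
  Other, North: 250×290/758 = 95.6464
  Other, Central: 250×267/758 = 88.0607
  Other, South: 250×201/758 = 66.2929
Contributions (O − E)²/E:
  (94 − 69.6306)²/69.6306 = 8.5288
  (70 − 64.1082)²/64.1082 = 0.5415
  (18 − 48.2612)²/48.2612 = 18.9747
  (75 − 78.8127)²/78.8127 = 0.1844
  (69 − 72.5620)²/72.5620 = 0.1749
  (62 − 54.6253)²/54.6253 = 0.9956
  (33 − 45.9103)²/45.9103 = 3.6305
  (46 − 42.2691)²/42.2691 = 0.3293
  (41 − 31.8206)²/31.8206 = 2.6480
  (88 − 95.6464)²/95.6464 = 0.6113
  (82 − 88.0607)²/88.0607 = 0.4171
  (80 − 66.2929)²/66.2929 = 2.8342
χ² = 8.5288 + 0.5415 + 18.9747 + 0.1844 + 0.1749 + 0.9956 + 3.6305 + 0.3293 + 2.6480 + 0.6113 + 0.4171 + 2.8342 = 39.870

39.870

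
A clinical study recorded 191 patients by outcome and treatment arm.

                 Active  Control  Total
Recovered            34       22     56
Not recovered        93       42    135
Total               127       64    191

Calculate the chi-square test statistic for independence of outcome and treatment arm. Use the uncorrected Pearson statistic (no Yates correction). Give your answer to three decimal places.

Grand total N = 191.
Expected counts (row total × column total / N):
  Recovered, Active: 56×127/191 = 37.2356
  Recovered, Control: 56×64/191 = 18.7644
  Not recovered, Active: 135×127/191 = 89.7644
  Not recovered, Control: 135×64/191 = 45.2356
Contributions (O − E)²/E:
  (34 − 37.2356)²/37.2356 = 0.2812
  (22 − 18.7644)²/18.7644 = 0.5579
  (93 − 89.7644)²/89.7644 = 0.1166
  (42 − 45.2356)²/45.2356 = 0.2314
χ² = 0.2812 + 0.5579 + 0.1166 + 0.2314 = 1.187

1.187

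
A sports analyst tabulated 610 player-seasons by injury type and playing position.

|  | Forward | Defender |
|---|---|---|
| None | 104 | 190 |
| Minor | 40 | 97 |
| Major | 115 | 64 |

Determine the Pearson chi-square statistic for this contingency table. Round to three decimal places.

50.680

Row totals: 294, 137, 179. Column totals: 259, 351. Grand total N = 610.
Expected counts (row total × column total / N):
  None, Forward: 294×259/610 = 124.8295
  None, Defender: 294×351/610 = 169.1705
  Minor, Forward: 137×259/610 = 58.1689
  Minor, Defender: 137×351/610 = 78.8311
  Major, Forward: 179×259/610 = 76.0016
  Major, Defender: 179×351/610 = 102.9984
Contributions (O − E)²/E:
  (104 − 124.8295)²/124.8295 = 3.4757
  (190 − 169.1705)²/169.1705 = 2.5647
  (40 − 58.1689)²/58.1689 = 5.6750
  (97 − 78.8311)²/78.8311 = 4.1875
  (115 − 76.0016)²/76.0016 = 20.0111
  (64 − 102.9984)²/102.9984 = 14.7660
χ² = 3.4757 + 2.5647 + 5.6750 + 4.1875 + 20.0111 + 14.7660 = 50.680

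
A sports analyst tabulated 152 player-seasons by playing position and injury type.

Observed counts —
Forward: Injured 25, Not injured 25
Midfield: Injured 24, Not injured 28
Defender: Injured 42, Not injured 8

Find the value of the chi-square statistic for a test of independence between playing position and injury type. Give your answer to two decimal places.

18.22

Row totals: 50, 52, 50. Column totals: 91, 61. Grand total N = 152.
Expected counts (row total × column total / N):
  Forward, Injured: 50×91/152 = 29.934
  Forward, Not injured: 50×61/152 = 20.066
  Midfield, Injured: 52×91/152 = 31.132
  Midfield, Not injured: 52×61/152 = 20.868
  Defender, Injured: 50×91/152 = 29.934
  Defender, Not injured: 50×61/152 = 20.066
Contributions (O − E)²/E:
  (25 − 29.934)²/29.934 = 0.8133
  (25 − 20.066)²/20.066 = 1.2132
  (24 − 31.132)²/31.132 = 1.6339
  (28 − 20.868)²/20.868 = 2.4375
  (42 − 29.934)²/29.934 = 4.8636
  (8 − 20.066)²/20.066 = 7.2555
χ² = 0.8133 + 1.2132 + 1.6339 + 2.4375 + 4.8636 + 7.2555 = 18.22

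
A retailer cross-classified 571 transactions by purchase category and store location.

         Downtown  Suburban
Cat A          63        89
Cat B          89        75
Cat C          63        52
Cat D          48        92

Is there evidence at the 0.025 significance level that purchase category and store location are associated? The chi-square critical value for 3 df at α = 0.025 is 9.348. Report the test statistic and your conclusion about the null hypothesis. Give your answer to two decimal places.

Row totals: 152, 164, 115, 140. Column totals: 263, 308. Grand total N = 571.
Expected counts (row total × column total / N):
  Cat A, Downtown: 152×263/571 = 70.011
  Cat A, Suburban: 152×308/571 = 81.989
  Cat B, Downtown: 164×263/571 = 75.538
  Cat B, Suburban: 164×308/571 = 88.462
  Cat C, Downtown: 115×263/571 = 52.968
  Cat C, Suburban: 115×308/571 = 62.032
  Cat D, Downtown: 140×263/571 = 64.483
  Cat D, Suburban: 140×308/571 = 75.517
Contributions (O − E)²/E:
  (63 − 70.011)²/70.011 = 0.7021
  (89 − 81.989)²/81.989 = 0.5995
  (89 − 75.538)²/75.538 = 2.3991
  (75 − 88.462)²/88.462 = 2.0486
  (63 − 52.968)²/52.968 = 1.9000
  (52 − 62.032)²/62.032 = 1.6224
  (48 − 64.483)²/64.483 = 4.2133
  (92 − 75.517)²/75.517 = 3.5977
χ² = 0.7021 + 0.5995 + 2.3991 + 2.0486 + 1.9000 + 1.6224 + 4.2133 + 3.5977 = 17.08
df = (4−1)(2−1) = 3. Since 17.08 > 9.348, reject the null hypothesis of independence at α = 0.025.

17.08; reject H₀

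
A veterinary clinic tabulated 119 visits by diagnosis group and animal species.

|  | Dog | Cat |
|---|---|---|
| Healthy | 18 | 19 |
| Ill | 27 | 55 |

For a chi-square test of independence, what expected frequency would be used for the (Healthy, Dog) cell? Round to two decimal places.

Row total (Healthy) = 37; column total (Dog) = 45; grand total N = 119.
Expected count = (row total × column total) / N = 37 × 45 / 119 = 13.99.

13.99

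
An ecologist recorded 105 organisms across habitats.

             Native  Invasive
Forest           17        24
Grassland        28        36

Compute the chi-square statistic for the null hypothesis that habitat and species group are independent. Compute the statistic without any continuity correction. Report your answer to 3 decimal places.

0.053

Row totals: 41, 64. Column totals: 45, 60. Grand total N = 105.
Expected counts (row total × column total / N):
  Forest, Native: 41×45/105 = 17.5714
  Forest, Invasive: 41×60/105 = 23.4286
  Grassland, Native: 64×45/105 = 27.4286
  Grassland, Invasive: 64×60/105 = 36.5714
Contributions (O − E)²/E:
  (17 − 17.5714)²/17.5714 = 0.0186
  (24 − 23.4286)²/23.4286 = 0.0139
  (28 − 27.4286)²/27.4286 = 0.0119
  (36 − 36.5714)²/36.5714 = 0.0089
χ² = 0.0186 + 0.0139 + 0.0119 + 0.0089 = 0.053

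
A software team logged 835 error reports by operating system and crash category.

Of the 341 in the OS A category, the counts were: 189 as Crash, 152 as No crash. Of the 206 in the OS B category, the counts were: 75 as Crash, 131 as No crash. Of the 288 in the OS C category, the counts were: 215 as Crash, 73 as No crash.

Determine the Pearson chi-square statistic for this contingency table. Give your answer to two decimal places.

72.71

Row totals: 341, 206, 288. Column totals: 479, 356. Grand total N = 835.
Expected counts (row total × column total / N):
  OS A, Crash: 341×479/835 = 195.616
  OS A, No crash: 341×356/835 = 145.384
  OS B, Crash: 206×479/835 = 118.172
  OS B, No crash: 206×356/835 = 87.828
  OS C, Crash: 288×479/835 = 165.212
  OS C, No crash: 288×356/835 = 122.788
Contributions (O − E)²/E:
  (189 − 195.616)²/195.616 = 0.2238
  (152 − 145.384)²/145.384 = 0.3011
  (75 − 118.172)²/118.172 = 15.7721
  (131 − 87.828)²/87.828 = 21.2213
  (215 − 165.212)²/165.212 = 15.0040
  (73 − 122.788)²/122.788 = 20.1880
χ² = 0.2238 + 0.3011 + 15.7721 + 21.2213 + 15.0040 + 20.1880 = 72.71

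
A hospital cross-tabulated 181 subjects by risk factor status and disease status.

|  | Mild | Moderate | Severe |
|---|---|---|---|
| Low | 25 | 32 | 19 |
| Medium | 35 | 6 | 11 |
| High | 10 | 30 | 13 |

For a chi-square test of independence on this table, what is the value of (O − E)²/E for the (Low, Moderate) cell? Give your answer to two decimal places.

0.42

Row total (Low) = 76; column total (Moderate) = 68; N = 181.
Expected count E = 76 × 68 / 181 = 28.552.
Contribution = (O − E)²/E = (32 − 28.552)² / 28.552 = 0.42.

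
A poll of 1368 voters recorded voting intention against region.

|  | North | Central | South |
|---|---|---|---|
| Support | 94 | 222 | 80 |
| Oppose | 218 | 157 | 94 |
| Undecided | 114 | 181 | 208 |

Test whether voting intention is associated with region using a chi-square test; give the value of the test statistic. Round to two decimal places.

Row totals: 396, 469, 503. Column totals: 426, 560, 382. Grand total N = 1368.
Expected counts (row total × column total / N):
  Support, North: 396×426/1368 = 123.316
  Support, Central: 396×560/1368 = 162.105
  Support, South: 396×382/1368 = 110.579
  Oppose, North: 469×426/1368 = 146.048
  Oppose, Central: 469×560/1368 = 191.988
  Oppose, South: 469×382/1368 = 130.963
  Undecided, North: 503×426/1368 = 156.636
  Undecided, Central: 503×560/1368 = 205.906
  Undecided, South: 503×382/1368 = 140.458
Contributions (O − E)²/E:
  (94 − 123.316)²/123.316 = 6.9693
  (222 − 162.105)²/162.105 = 22.1302
  (80 − 110.579)²/110.579 = 8.4562
  (218 − 146.048)²/146.048 = 35.4479
  (157 − 191.988)²/191.988 = 6.3762
  (94 − 130.963)²/130.963 = 10.4324
  (114 − 156.636)²/156.636 = 11.6054
  (181 − 205.906)²/205.906 = 3.0126
  (208 − 140.458)²/140.458 = 32.4789
χ² = 6.9693 + 22.1302 + 8.4562 + 35.4479 + 6.3762 + 10.4324 + 11.6054 + 3.0126 + 32.4789 = 136.91

136.91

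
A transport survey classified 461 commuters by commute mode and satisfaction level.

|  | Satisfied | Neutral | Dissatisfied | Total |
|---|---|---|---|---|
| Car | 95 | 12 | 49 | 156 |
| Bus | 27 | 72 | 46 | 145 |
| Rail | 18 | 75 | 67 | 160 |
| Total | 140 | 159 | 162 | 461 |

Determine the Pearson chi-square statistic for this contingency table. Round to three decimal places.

Grand total N = 461.
Expected counts (row total × column total / N):
  Car, Satisfied: 156×140/461 = 47.37527
  Car, Neutral: 156×159/461 = 53.80477
  Car, Dissatisfied: 156×162/461 = 54.81996
  Bus, Satisfied: 145×140/461 = 44.03471
  Bus, Neutral: 145×159/461 = 50.01085
  Bus, Dissatisfied: 145×162/461 = 50.95445
  Rail, Satisfied: 160×140/461 = 48.59002
  Rail, Neutral: 160×159/461 = 55.18438
  Rail, Dissatisfied: 160×162/461 = 56.22560
Contributions (O − E)²/E:
  (95 − 47.37527)²/47.37527 = 47.8755
  (12 − 53.80477)²/53.80477 = 32.4811
  (49 − 54.81996)²/54.81996 = 0.6179
  (27 − 44.03471)²/44.03471 = 6.5898
  (72 − 50.01085)²/50.01085 = 9.6684
  (46 − 50.95445)²/50.95445 = 0.4817
  (18 − 48.59002)²/48.59002 = 19.2581
  (75 − 55.18438)²/55.18438 = 7.1154
  (67 − 56.22560)²/56.22560 = 2.0647
χ² = 47.8755 + 32.4811 + 0.6179 + 6.5898 + 9.6684 + 0.4817 + 19.2581 + 7.1154 + 2.0647 = 126.153

126.153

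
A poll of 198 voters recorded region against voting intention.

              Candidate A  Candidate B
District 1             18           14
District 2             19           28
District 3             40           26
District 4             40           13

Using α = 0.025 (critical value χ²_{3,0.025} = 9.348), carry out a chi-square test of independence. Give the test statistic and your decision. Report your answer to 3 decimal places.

12.826; reject H₀

Row totals: 32, 47, 66, 53. Column totals: 117, 81. Grand total N = 198.
Expected counts (row total × column total / N):
  District 1, Candidate A: 32×117/198 = 18.9091
  District 1, Candidate B: 32×81/198 = 13.0909
  District 2, Candidate A: 47×117/198 = 27.7727
  District 2, Candidate B: 47×81/198 = 19.2273
  District 3, Candidate A: 66×117/198 = 39.0000
  District 3, Candidate B: 66×81/198 = 27.0000
  District 4, Candidate A: 53×117/198 = 31.3182
  District 4, Candidate B: 53×81/198 = 21.6818
Contributions (O − E)²/E:
  (18 − 18.9091)²/18.9091 = 0.0437
  (14 − 13.0909)²/13.0909 = 0.0631
  (19 − 27.7727)²/27.7727 = 2.7711
  (28 − 19.2273)²/19.2273 = 4.0027
  (40 − 39.0000)²/39.0000 = 0.0256
  (26 − 27.0000)²/27.0000 = 0.0370
  (40 − 31.3182)²/31.3182 = 2.4067
  (13 − 21.6818)²/21.6818 = 3.4764
χ² = 0.0437 + 0.0631 + 2.7711 + 4.0027 + 0.0256 + 0.0370 + 2.4067 + 3.4764 = 12.826
df = (4−1)(2−1) = 3. Since 12.826 > 9.348, reject the null hypothesis of independence at α = 0.025.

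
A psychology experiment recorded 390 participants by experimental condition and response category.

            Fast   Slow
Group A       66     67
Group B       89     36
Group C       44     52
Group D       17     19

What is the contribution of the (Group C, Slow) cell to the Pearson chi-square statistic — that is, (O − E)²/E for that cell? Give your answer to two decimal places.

Row total (Group C) = 96; column total (Slow) = 174; N = 390.
Expected count E = 96 × 174 / 390 = 42.831.
Contribution = (O − E)²/E = (52 − 42.831)² / 42.831 = 1.96.

1.96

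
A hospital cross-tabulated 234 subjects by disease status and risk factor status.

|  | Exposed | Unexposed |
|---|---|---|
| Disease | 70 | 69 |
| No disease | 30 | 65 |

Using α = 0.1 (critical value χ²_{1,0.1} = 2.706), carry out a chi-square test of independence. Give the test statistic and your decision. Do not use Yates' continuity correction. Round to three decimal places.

8.133; reject H₀

Row totals: 139, 95. Column totals: 100, 134. Grand total N = 234.
Expected counts (row total × column total / N):
  Disease, Exposed: 139×100/234 = 59.4017
  Disease, Unexposed: 139×134/234 = 79.5983
  No disease, Exposed: 95×100/234 = 40.5983
  No disease, Unexposed: 95×134/234 = 54.4017
Contributions (O − E)²/E:
  (70 − 59.4017)²/59.4017 = 1.8909
  (69 − 79.5983)²/79.5983 = 1.4111
  (30 − 40.5983)²/40.5983 = 2.7667
  (65 − 54.4017)²/54.4017 = 2.0647
χ² = 1.8909 + 1.4111 + 2.7667 + 2.0647 = 8.133
df = (2−1)(2−1) = 1. Since 8.133 > 2.706, reject the null hypothesis of independence at α = 0.1.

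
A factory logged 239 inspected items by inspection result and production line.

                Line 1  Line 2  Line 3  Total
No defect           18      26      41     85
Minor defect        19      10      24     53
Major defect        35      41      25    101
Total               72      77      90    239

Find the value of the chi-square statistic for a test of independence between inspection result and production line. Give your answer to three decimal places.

Grand total N = 239.
Expected counts (row total × column total / N):
  No defect, Line 1: 85×72/239 = 25.6067
  No defect, Line 2: 85×77/239 = 27.3849
  No defect, Line 3: 85×90/239 = 32.0084
  Minor defect, Line 1: 53×72/239 = 15.9665
  Minor defect, Line 2: 53×77/239 = 17.0753
  Minor defect, Line 3: 53×90/239 = 19.9582
  Major defect, Line 1: 101×72/239 = 30.4268
  Major defect, Line 2: 101×77/239 = 32.5397
  Major defect, Line 3: 101×90/239 = 38.0335
Contributions (O − E)²/E:
  (18 − 25.6067)²/25.6067 = 2.2596
  (26 − 27.3849)²/27.3849 = 0.0700
  (41 − 32.0084)²/32.0084 = 2.5259
  (19 − 15.9665)²/15.9665 = 0.5763
  (10 − 17.0753)²/17.0753 = 2.9317
  (24 − 19.9582)²/19.9582 = 0.8185
  (35 − 30.4268)²/30.4268 = 0.6874
  (41 − 32.5397)²/32.5397 = 2.1997
  (25 − 38.0335)²/38.0335 = 4.4664
χ² = 2.2596 + 0.0700 + 2.5259 + 0.5763 + 2.9317 + 0.8185 + 0.6874 + 2.1997 + 4.4664 = 16.536

16.536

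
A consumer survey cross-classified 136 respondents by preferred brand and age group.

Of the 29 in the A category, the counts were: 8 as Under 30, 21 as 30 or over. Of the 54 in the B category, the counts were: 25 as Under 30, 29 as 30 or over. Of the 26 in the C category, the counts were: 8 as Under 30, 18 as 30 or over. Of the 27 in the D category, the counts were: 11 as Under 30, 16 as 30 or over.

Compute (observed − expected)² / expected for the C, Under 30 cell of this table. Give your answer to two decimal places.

0.38

Row total (C) = 26; column total (Under 30) = 52; N = 136.
Expected count E = 26 × 52 / 136 = 9.941.
Contribution = (O − E)²/E = (8 − 9.941)² / 9.941 = 0.38.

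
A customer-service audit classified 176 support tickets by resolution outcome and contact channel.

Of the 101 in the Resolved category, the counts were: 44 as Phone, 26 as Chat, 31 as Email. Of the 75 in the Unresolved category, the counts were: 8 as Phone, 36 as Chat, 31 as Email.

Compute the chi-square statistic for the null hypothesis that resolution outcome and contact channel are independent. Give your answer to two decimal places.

Row totals: 101, 75. Column totals: 52, 62, 62. Grand total N = 176.
Expected counts (row total × column total / N):
  Resolved, Phone: 101×52/176 = 29.841
  Resolved, Chat: 101×62/176 = 35.580
  Resolved, Email: 101×62/176 = 35.580
  Unresolved, Phone: 75×52/176 = 22.159
  Unresolved, Chat: 75×62/176 = 26.420
  Unresolved, Email: 75×62/176 = 26.420
Contributions (O − E)²/E:
  (44 − 29.841)²/29.841 = 6.7182
  (26 − 35.580)²/35.580 = 2.5794
  (31 − 35.580)²/35.580 = 0.5896
  (8 − 22.159)²/22.159 = 9.0472
  (36 − 26.420)²/26.420 = 3.4737
  (31 − 26.420)²/26.420 = 0.7940
χ² = 6.7182 + 2.5794 + 0.5896 + 9.0472 + 3.4737 + 0.7940 = 23.20

23.20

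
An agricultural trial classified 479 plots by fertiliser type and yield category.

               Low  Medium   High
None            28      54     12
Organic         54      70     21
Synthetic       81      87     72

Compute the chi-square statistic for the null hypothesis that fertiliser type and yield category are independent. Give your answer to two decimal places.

23.07

Row totals: 94, 145, 240. Column totals: 163, 211, 105. Grand total N = 479.
Expected counts (row total × column total / N):
  None, Low: 94×163/479 = 31.987
  None, Medium: 94×211/479 = 41.407
  None, High: 94×105/479 = 20.605
  Organic, Low: 145×163/479 = 49.342
  Organic, Medium: 145×211/479 = 63.873
  Organic, High: 145×105/479 = 31.785
  Synthetic, Low: 240×163/479 = 81.670
  Synthetic, Medium: 240×211/479 = 105.720
  Synthetic, High: 240×105/479 = 52.610
Contributions (O − E)²/E:
  (28 − 31.987)²/31.987 = 0.4970
  (54 − 41.407)²/41.407 = 3.8299
  (12 − 20.605)²/20.605 = 3.5936
  (54 − 49.342)²/49.342 = 0.4397
  (70 − 63.873)²/63.873 = 0.5877
  (21 − 31.785)²/31.785 = 3.6595
  (81 − 81.670)²/81.670 = 0.0055
  (87 − 105.720)²/105.720 = 3.3148
  (72 − 52.610)²/52.610 = 7.1464
χ² = 0.4970 + 3.8299 + 3.5936 + 0.4397 + 0.5877 + 3.6595 + 0.0055 + 3.3148 + 7.1464 = 23.07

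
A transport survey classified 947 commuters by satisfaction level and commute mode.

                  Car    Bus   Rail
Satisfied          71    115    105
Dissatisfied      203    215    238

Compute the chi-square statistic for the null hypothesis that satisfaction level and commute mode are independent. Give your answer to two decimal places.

5.62

Row totals: 291, 656. Column totals: 274, 330, 343. Grand total N = 947.
Expected counts (row total × column total / N):
  Satisfied, Car: 291×274/947 = 84.196
  Satisfied, Bus: 291×330/947 = 101.404
  Satisfied, Rail: 291×343/947 = 105.399
  Dissatisfied, Car: 656×274/947 = 189.804
  Dissatisfied, Bus: 656×330/947 = 228.596
  Dissatisfied, Rail: 656×343/947 = 237.601
Contributions (O − E)²/E:
  (71 − 84.196)²/84.196 = 2.0682
  (115 − 101.404)²/101.404 = 1.8229
  (105 − 105.399)²/105.399 = 0.0015
  (203 − 189.804)²/189.804 = 0.9174
  (215 − 228.596)²/228.596 = 0.8086
  (238 − 237.601)²/237.601 = 0.0007
χ² = 2.0682 + 1.8229 + 0.0015 + 0.9174 + 0.8086 + 0.0007 = 5.62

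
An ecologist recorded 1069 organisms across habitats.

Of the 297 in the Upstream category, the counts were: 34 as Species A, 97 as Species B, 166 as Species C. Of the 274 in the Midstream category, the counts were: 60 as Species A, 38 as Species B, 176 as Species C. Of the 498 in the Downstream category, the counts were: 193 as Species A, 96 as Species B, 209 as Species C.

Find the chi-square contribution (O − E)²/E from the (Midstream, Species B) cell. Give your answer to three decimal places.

Row total (Midstream) = 274; column total (Species B) = 231; N = 1069.
Expected count E = 274 × 231 / 1069 = 59.2086.
Contribution = (O − E)²/E = (38 − 59.2086)² / 59.2086 = 7.597.

7.597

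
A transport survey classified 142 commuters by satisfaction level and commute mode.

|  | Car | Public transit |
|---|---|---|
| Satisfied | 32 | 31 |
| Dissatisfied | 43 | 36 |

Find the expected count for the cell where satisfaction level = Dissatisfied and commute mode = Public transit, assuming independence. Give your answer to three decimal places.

Row total (Dissatisfied) = 79; column total (Public transit) = 67; grand total N = 142.
Expected count = (row total × column total) / N = 79 × 67 / 142 = 37.275.

37.275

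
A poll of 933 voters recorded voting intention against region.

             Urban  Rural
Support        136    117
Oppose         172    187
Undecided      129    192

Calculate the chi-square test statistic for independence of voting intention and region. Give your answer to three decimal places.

10.730

Row totals: 253, 359, 321. Column totals: 437, 496. Grand total N = 933.
Expected counts (row total × column total / N):
  Support, Urban: 253×437/933 = 118.5005
  Support, Rural: 253×496/933 = 134.4995
  Oppose, Urban: 359×437/933 = 168.1490
  Oppose, Rural: 359×496/933 = 190.8510
  Undecided, Urban: 321×437/933 = 150.3505
  Undecided, Rural: 321×496/933 = 170.6495
Contributions (O − E)²/E:
  (136 − 118.5005)²/118.5005 = 2.5842
  (117 − 134.4995)²/134.4995 = 2.2768
  (172 − 168.1490)²/168.1490 = 0.0882
  (187 − 190.8510)²/190.8510 = 0.0777
  (129 − 150.3505)²/150.3505 = 3.0319
  (192 − 170.6495)²/170.6495 = 2.6712
χ² = 2.5842 + 2.2768 + 0.0882 + 0.0777 + 3.0319 + 2.6712 = 10.730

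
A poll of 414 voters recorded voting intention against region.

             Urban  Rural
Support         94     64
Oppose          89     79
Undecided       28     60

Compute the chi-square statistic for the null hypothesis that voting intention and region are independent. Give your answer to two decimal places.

Row totals: 158, 168, 88. Column totals: 211, 203. Grand total N = 414.
Expected counts (row total × column total / N):
  Support, Urban: 158×211/414 = 80.527
  Support, Rural: 158×203/414 = 77.473
  Oppose, Urban: 168×211/414 = 85.623
  Oppose, Rural: 168×203/414 = 82.377
  Undecided, Urban: 88×211/414 = 44.850
  Undecided, Rural: 88×203/414 = 43.150
Contributions (O − E)²/E:
  (94 − 80.527)²/80.527 = 2.2542
  (64 − 77.473)²/77.473 = 2.3430
  (89 − 85.623)²/85.623 = 0.1332
  (79 − 82.377)²/82.377 = 0.1384
  (28 − 44.850)²/44.850 = 6.3305
  (60 − 43.150)²/43.150 = 6.5799
χ² = 2.2542 + 2.3430 + 0.1332 + 0.1384 + 6.3305 + 6.5799 = 17.78

17.78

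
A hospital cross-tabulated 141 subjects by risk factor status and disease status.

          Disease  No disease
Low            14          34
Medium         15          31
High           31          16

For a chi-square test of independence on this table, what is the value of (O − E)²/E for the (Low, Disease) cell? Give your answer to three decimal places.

Row total (Low) = 48; column total (Disease) = 60; N = 141.
Expected count E = 48 × 60 / 141 = 20.4255.
Contribution = (O − E)²/E = (14 − 20.4255)² / 20.4255 = 2.021.

2.021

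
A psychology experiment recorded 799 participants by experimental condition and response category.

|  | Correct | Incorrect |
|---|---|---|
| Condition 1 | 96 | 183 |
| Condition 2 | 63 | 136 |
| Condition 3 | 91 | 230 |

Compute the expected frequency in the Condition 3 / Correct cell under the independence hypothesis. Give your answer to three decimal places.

100.438

Row total (Condition 3) = 321; column total (Correct) = 250; grand total N = 799.
Expected count = (row total × column total) / N = 321 × 250 / 799 = 100.438.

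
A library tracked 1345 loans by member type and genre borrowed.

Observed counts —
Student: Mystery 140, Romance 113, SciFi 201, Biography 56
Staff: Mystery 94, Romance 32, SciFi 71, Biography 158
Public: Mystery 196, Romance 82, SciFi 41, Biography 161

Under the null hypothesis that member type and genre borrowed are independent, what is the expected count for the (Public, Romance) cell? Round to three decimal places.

Row total (Public) = 480; column total (Romance) = 227; grand total N = 1345.
Expected count = (row total × column total) / N = 480 × 227 / 1345 = 81.011.

81.011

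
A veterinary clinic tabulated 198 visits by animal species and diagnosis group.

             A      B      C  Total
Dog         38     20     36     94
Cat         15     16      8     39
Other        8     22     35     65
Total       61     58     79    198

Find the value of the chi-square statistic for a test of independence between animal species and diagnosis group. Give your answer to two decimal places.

22.04

Grand total N = 198.
Expected counts (row total × column total / N):
  Dog, A: 94×61/198 = 28.960
  Dog, B: 94×58/198 = 27.535
  Dog, C: 94×79/198 = 37.505
  Cat, A: 39×61/198 = 12.015
  Cat, B: 39×58/198 = 11.424
  Cat, C: 39×79/198 = 15.561
  Other, A: 65×61/198 = 20.025
  Other, B: 65×58/198 = 19.040
  Other, C: 65×79/198 = 25.934
Contributions (O − E)²/E:
  (38 − 28.960)²/28.960 = 2.8219
  (20 − 27.535)²/27.535 = 2.0620
  (36 − 37.505)²/37.505 = 0.0604
  (15 − 12.015)²/12.015 = 0.7416
  (16 − 11.424)²/11.424 = 1.8330
  (8 − 15.561)²/15.561 = 3.6738
  (8 − 20.025)²/20.025 = 7.2210
  (22 − 19.040)²/19.040 = 0.4602
  (35 − 25.934)²/25.934 = 3.1693
χ² = 2.8219 + 2.0620 + 0.0604 + 0.7416 + 1.8330 + 3.6738 + 7.2210 + 0.4602 + 3.1693 = 22.04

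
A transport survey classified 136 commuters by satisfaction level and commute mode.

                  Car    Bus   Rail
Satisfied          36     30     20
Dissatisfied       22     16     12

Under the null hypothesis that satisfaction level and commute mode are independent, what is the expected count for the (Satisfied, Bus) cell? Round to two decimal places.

Row total (Satisfied) = 86; column total (Bus) = 46; grand total N = 136.
Expected count = (row total × column total) / N = 86 × 46 / 136 = 29.09.

29.09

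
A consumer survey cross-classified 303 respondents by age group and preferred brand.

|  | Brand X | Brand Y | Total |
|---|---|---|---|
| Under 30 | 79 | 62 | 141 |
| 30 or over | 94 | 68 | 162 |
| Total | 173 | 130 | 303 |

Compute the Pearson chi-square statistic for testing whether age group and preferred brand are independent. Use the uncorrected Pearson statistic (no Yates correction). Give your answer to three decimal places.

Grand total N = 303.
Expected counts (row total × column total / N):
  Under 30, Brand X: 141×173/303 = 80.5050
  Under 30, Brand Y: 141×130/303 = 60.4950
  30 or over, Brand X: 162×173/303 = 92.4950
  30 or over, Brand Y: 162×130/303 = 69.5050
Contributions (O − E)²/E:
  (79 − 80.5050)²/80.5050 = 0.0281
  (62 − 60.4950)²/60.4950 = 0.0374
  (94 − 92.4950)²/92.4950 = 0.0245
  (68 − 69.5050)²/69.5050 = 0.0326
χ² = 0.0281 + 0.0374 + 0.0245 + 0.0326 = 0.123

0.123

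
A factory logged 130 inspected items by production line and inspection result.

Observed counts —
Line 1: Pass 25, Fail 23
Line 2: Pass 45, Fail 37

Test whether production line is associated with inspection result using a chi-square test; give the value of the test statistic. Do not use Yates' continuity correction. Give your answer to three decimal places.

0.095

Row totals: 48, 82. Column totals: 70, 60. Grand total N = 130.
Expected counts (row total × column total / N):
  Line 1, Pass: 48×70/130 = 25.8462
  Line 1, Fail: 48×60/130 = 22.1538
  Line 2, Pass: 82×70/130 = 44.1538
  Line 2, Fail: 82×60/130 = 37.8462
Contributions (O − E)²/E:
  (25 − 25.8462)²/25.8462 = 0.0277
  (23 − 22.1538)²/22.1538 = 0.0323
  (45 − 44.1538)²/44.1538 = 0.0162
  (37 − 37.8462)²/37.8462 = 0.0189
χ² = 0.0277 + 0.0323 + 0.0162 + 0.0189 = 0.095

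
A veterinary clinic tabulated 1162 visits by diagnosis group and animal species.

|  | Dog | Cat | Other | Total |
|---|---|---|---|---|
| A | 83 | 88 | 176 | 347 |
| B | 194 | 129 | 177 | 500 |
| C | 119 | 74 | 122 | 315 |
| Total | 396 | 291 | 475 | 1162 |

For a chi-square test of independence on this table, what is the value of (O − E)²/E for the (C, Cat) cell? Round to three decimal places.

0.303

Row total (C) = 315; column total (Cat) = 291; N = 1162.
Expected count E = 315 × 291 / 1162 = 78.8855.
Contribution = (O − E)²/E = (74 − 78.8855)² / 78.8855 = 0.303.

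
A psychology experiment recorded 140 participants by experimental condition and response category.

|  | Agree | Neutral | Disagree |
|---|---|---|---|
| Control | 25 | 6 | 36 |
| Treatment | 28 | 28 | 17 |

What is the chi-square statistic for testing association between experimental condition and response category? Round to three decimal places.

20.998

Row totals: 67, 73. Column totals: 53, 34, 53. Grand total N = 140.
Expected counts (row total × column total / N):
  Control, Agree: 67×53/140 = 25.3643
  Control, Neutral: 67×34/140 = 16.2714
  Control, Disagree: 67×53/140 = 25.3643
  Treatment, Agree: 73×53/140 = 27.6357
  Treatment, Neutral: 73×34/140 = 17.7286
  Treatment, Disagree: 73×53/140 = 27.6357
Contributions (O − E)²/E:
  (25 − 25.3643)²/25.3643 = 0.0052
  (6 − 16.2714)²/16.2714 = 6.4839
  (36 − 25.3643)²/25.3643 = 4.4597
  (28 − 27.6357)²/27.6357 = 0.0048
  (28 − 17.7286)²/17.7286 = 5.9509
  (17 − 27.6357)²/27.6357 = 4.0932
χ² = 0.0052 + 6.4839 + 4.4597 + 0.0048 + 5.9509 + 4.0932 = 20.998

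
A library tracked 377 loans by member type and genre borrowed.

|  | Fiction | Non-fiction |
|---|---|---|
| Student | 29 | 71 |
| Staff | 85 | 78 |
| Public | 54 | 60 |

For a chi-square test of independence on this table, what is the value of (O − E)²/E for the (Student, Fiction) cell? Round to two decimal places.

Row total (Student) = 100; column total (Fiction) = 168; N = 377.
Expected count E = 100 × 168 / 377 = 44.562.
Contribution = (O − E)²/E = (29 − 44.562)² / 44.562 = 5.43.

5.43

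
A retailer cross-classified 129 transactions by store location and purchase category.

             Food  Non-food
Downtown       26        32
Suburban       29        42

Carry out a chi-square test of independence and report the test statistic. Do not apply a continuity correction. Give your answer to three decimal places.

0.207

Row totals: 58, 71. Column totals: 55, 74. Grand total N = 129.
Expected counts (row total × column total / N):
  Downtown, Food: 58×55/129 = 24.7287
  Downtown, Non-food: 58×74/129 = 33.2713
  Suburban, Food: 71×55/129 = 30.2713
  Suburban, Non-food: 71×74/129 = 40.7287
Contributions (O − E)²/E:
  (26 − 24.7287)²/24.7287 = 0.0654
  (32 − 33.2713)²/33.2713 = 0.0486
  (29 − 30.2713)²/30.2713 = 0.0534
  (42 − 40.7287)²/40.7287 = 0.0397
χ² = 0.0654 + 0.0486 + 0.0534 + 0.0397 = 0.207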